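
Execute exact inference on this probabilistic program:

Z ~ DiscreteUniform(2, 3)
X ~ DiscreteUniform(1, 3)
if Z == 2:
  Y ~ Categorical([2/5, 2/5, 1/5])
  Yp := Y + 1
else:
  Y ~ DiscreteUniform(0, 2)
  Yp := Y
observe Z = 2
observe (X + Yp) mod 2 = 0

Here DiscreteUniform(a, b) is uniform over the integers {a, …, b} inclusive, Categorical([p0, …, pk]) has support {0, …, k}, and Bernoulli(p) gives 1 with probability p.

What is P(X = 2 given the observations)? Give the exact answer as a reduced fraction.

Enumerate traces; 5 have nonzero weight after conditioning:
  (Z=2, X=1, Y=0) weight 1/15
  (Z=2, X=1, Y=2) weight 1/30
  (Z=2, X=2, Y=1) weight 1/15
  (Z=2, X=3, Y=0) weight 1/15
  (Z=2, X=3, Y=2) weight 1/30
Group by X:
  weight(X=1) = 1/10
  weight(X=2) = 1/15
  weight(X=3) = 1/10
Total weight = 1/10 + 1/15 + 1/10 = 4/15
P(X=1 | obs) = 1/10 / 4/15 = 3/8
P(X=2 | obs) = 1/15 / 4/15 = 1/4
P(X=3 | obs) = 1/10 / 4/15 = 3/8

P(X = 2 | obs) = 1/4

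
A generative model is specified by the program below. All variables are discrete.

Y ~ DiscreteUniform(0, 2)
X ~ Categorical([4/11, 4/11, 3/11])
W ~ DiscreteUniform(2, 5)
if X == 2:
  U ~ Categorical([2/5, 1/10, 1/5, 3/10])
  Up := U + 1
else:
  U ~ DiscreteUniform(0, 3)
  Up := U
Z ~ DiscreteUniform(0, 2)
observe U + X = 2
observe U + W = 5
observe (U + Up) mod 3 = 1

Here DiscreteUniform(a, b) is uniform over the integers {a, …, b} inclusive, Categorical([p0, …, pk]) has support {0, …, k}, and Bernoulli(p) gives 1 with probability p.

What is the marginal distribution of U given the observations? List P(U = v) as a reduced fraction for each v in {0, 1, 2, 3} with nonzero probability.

Enumerate traces; 18 have nonzero weight after conditioning:
  (Y=0, X=0, W=3, U=2, Z=0) weight 1/396
  (Y=0, X=0, W=3, U=2, Z=1) weight 1/396
  (Y=0, X=0, W=3, U=2, Z=2) weight 1/396
  (Y=0, X=2, W=5, U=0, Z=0) weight 1/330
  (Y=0, X=2, W=5, U=0, Z=1) weight 1/330
  (Y=0, X=2, W=5, U=0, Z=2) weight 1/330
  (Y=1, X=0, W=3, U=2, Z=0) weight 1/396
  (Y=1, X=0, W=3, U=2, Z=1) weight 1/396
  … 10 more
Group by U:
  weight(U=0) = 3/110
  weight(U=2) = 1/44
Total weight = 3/110 + 1/44 = 1/20
P(U=0 | obs) = 3/110 / 1/20 = 6/11
P(U=2 | obs) = 1/44 / 1/20 = 5/11

P(U=0) = 6/11, P(U=2) = 5/11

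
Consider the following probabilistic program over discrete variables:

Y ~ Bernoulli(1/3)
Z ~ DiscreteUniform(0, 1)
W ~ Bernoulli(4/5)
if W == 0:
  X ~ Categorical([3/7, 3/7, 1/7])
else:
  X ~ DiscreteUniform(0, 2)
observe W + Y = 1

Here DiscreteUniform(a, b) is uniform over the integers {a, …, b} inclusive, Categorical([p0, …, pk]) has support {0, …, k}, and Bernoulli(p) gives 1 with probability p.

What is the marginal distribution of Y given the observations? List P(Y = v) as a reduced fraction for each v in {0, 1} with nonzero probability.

Enumerate traces; 12 have nonzero weight after conditioning:
  (Y=0, Z=0, W=1, X=0) weight 4/45
  (Y=0, Z=0, W=1, X=1) weight 4/45
  (Y=0, Z=0, W=1, X=2) weight 4/45
  (Y=0, Z=1, W=1, X=0) weight 4/45
  (Y=0, Z=1, W=1, X=1) weight 4/45
  (Y=0, Z=1, W=1, X=2) weight 4/45
  (Y=1, Z=0, W=0, X=0) weight 1/70
  (Y=1, Z=0, W=0, X=1) weight 1/70
  … 4 more
Group by Y:
  weight(Y=0) = 8/15
  weight(Y=1) = 1/15
Total weight = 8/15 + 1/15 = 3/5
P(Y=0 | obs) = 8/15 / 3/5 = 8/9
P(Y=1 | obs) = 1/15 / 3/5 = 1/9

P(Y=0) = 8/9, P(Y=1) = 1/9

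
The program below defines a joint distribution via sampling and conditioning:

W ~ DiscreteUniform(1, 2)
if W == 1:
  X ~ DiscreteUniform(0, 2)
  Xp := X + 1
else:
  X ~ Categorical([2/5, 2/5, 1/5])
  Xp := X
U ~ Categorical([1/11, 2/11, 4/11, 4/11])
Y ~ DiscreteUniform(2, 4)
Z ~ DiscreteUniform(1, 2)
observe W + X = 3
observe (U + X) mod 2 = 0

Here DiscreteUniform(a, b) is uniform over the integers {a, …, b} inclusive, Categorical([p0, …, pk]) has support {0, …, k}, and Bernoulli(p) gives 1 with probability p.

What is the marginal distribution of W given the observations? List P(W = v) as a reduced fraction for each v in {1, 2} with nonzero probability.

Enumerate traces; 24 have nonzero weight after conditioning:
  (W=1, X=2, U=0, Y=2, Z=1) weight 1/396
  (W=1, X=2, U=0, Y=2, Z=2) weight 1/396
  (W=1, X=2, U=0, Y=3, Z=1) weight 1/396
  (W=1, X=2, U=0, Y=3, Z=2) weight 1/396
  (W=1, X=2, U=0, Y=4, Z=1) weight 1/396
  (W=1, X=2, U=0, Y=4, Z=2) weight 1/396
  (W=1, X=2, U=2, Y=2, Z=1) weight 1/99
  (W=1, X=2, U=2, Y=2, Z=2) weight 1/99
  (W=2, X=1, U=1, Y=2, Z=1) weight 1/165
  … 15 more
Group by W:
  weight(W=1) = 5/66
  weight(W=2) = 6/55
Total weight = 5/66 + 6/55 = 61/330
P(W=1 | obs) = 5/66 / 61/330 = 25/61
P(W=2 | obs) = 6/55 / 61/330 = 36/61

P(W=1) = 25/61, P(W=2) = 36/61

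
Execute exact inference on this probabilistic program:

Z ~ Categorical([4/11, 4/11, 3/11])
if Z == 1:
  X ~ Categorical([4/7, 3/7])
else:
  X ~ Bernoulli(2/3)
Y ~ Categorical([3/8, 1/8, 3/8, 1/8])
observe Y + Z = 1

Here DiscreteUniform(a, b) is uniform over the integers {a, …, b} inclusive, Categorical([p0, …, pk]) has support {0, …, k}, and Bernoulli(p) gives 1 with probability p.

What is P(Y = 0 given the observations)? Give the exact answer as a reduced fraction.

Enumerate traces; 4 have nonzero weight after conditioning:
  (Z=0, X=0, Y=1) weight 1/66
  (Z=0, X=1, Y=1) weight 1/33
  (Z=1, X=0, Y=0) weight 6/77
  (Z=1, X=1, Y=0) weight 9/154
Group by Y:
  weight(Y=0) = 3/22
  weight(Y=1) = 1/22
Total weight = 3/22 + 1/22 = 2/11
P(Y=0 | obs) = 3/22 / 2/11 = 3/4
P(Y=1 | obs) = 1/22 / 2/11 = 1/4

P(Y = 0 | obs) = 3/4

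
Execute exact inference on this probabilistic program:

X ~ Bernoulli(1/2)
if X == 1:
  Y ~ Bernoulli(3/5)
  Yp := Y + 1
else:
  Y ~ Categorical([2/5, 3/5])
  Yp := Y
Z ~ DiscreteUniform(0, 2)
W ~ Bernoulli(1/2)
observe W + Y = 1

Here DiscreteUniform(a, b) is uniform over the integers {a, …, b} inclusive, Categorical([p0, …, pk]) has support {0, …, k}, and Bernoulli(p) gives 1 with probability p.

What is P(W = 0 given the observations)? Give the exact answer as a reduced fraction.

Enumerate traces; 12 have nonzero weight after conditioning:
  (X=0, Y=0, Z=0, W=1) weight 1/30
  (X=0, Y=0, Z=1, W=1) weight 1/30
  (X=0, Y=0, Z=2, W=1) weight 1/30
  (X=0, Y=1, Z=0, W=0) weight 1/20
  (X=0, Y=1, Z=1, W=0) weight 1/20
  (X=0, Y=1, Z=2, W=0) weight 1/20
  (X=1, Y=0, Z=0, W=1) weight 1/30
  (X=1, Y=0, Z=1, W=1) weight 1/30
  … 4 more
Group by W:
  weight(W=0) = 3/10
  weight(W=1) = 1/5
Total weight = 3/10 + 1/5 = 1/2
P(W=0 | obs) = 3/10 / 1/2 = 3/5
P(W=1 | obs) = 1/5 / 1/2 = 2/5

P(W = 0 | obs) = 3/5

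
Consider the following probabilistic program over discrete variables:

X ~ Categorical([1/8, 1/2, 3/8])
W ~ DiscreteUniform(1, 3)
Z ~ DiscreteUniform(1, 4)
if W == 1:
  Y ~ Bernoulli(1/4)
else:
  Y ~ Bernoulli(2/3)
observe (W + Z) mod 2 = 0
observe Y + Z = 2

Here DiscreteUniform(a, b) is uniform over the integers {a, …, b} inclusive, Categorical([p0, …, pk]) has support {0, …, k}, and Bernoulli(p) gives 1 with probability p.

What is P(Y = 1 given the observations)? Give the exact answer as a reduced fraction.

Enumerate traces; 9 have nonzero weight after conditioning:
  (X=0, W=1, Z=1, Y=1) weight 1/384
  (X=0, W=2, Z=2, Y=0) weight 1/288
  (X=0, W=3, Z=1, Y=1) weight 1/144
  (X=1, W=1, Z=1, Y=1) weight 1/96
  (X=1, W=2, Z=2, Y=0) weight 1/72
  (X=1, W=3, Z=1, Y=1) weight 1/36
  (X=2, W=1, Z=1, Y=1) weight 1/128
  (X=2, W=2, Z=2, Y=0) weight 1/96
  … 1 more
Group by Y:
  weight(Y=0) = 1/36
  weight(Y=1) = 11/144
Total weight = 1/36 + 11/144 = 5/48
P(Y=0 | obs) = 1/36 / 5/48 = 4/15
P(Y=1 | obs) = 11/144 / 5/48 = 11/15

P(Y = 1 | obs) = 11/15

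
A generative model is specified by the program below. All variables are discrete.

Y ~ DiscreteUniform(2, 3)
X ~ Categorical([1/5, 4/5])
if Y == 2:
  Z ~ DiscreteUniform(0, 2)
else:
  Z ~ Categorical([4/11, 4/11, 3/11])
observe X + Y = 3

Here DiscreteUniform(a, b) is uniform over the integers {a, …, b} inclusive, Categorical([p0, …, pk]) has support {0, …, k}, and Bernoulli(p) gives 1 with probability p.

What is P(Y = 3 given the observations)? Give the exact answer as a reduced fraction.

Enumerate traces; 6 have nonzero weight after conditioning:
  (Y=2, X=1, Z=0) weight 2/15
  (Y=2, X=1, Z=1) weight 2/15
  (Y=2, X=1, Z=2) weight 2/15
  (Y=3, X=0, Z=0) weight 2/55
  (Y=3, X=0, Z=1) weight 2/55
  (Y=3, X=0, Z=2) weight 3/110
Group by Y:
  weight(Y=2) = 2/5
  weight(Y=3) = 1/10
Total weight = 2/5 + 1/10 = 1/2
P(Y=2 | obs) = 2/5 / 1/2 = 4/5
P(Y=3 | obs) = 1/10 / 1/2 = 1/5

P(Y = 3 | obs) = 1/5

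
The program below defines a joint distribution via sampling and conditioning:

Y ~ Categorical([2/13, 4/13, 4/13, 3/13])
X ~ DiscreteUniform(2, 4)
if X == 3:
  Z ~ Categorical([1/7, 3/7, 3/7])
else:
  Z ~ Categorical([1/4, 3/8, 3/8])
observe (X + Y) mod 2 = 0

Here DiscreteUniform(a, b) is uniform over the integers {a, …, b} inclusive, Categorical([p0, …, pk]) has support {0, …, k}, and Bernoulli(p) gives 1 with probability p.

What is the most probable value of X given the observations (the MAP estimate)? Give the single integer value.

argmax_v P(X = v | obs) = 3

Enumerate traces; 18 have nonzero weight after conditioning:
  (Y=0, X=2, Z=0) weight 1/78
  (Y=0, X=2, Z=1) weight 1/52
  (Y=0, X=2, Z=2) weight 1/52
  (Y=0, X=4, Z=0) weight 1/78
  (Y=0, X=4, Z=1) weight 1/52
  (Y=0, X=4, Z=2) weight 1/52
  (Y=1, X=3, Z=0) weight 4/273
  (Y=1, X=3, Z=1) weight 4/91
  … 10 more
Group by X:
  weight(X=2) = 2/13
  weight(X=3) = 7/39
  weight(X=4) = 2/13
Total weight = 2/13 + 7/39 + 2/13 = 19/39
P(X=2 | obs) = 2/13 / 19/39 = 6/19
P(X=3 | obs) = 7/39 / 19/39 = 7/19
P(X=4 | obs) = 2/13 / 19/39 = 6/19
argmax = 3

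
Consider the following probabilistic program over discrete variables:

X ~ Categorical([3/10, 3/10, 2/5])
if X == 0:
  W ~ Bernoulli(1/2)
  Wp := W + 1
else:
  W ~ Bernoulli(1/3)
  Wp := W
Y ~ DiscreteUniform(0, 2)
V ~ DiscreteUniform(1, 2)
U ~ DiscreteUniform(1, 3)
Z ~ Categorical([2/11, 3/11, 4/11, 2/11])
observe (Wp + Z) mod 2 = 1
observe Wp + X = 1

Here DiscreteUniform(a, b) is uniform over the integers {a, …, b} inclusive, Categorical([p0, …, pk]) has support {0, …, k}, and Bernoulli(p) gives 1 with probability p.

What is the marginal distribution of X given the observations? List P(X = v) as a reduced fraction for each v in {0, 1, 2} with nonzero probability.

P(X=0) = 9/19, P(X=1) = 10/19

Enumerate traces; 72 have nonzero weight after conditioning:
  (X=0, W=0, Y=0, V=1, U=1, Z=0) weight 1/660
  (X=0, W=0, Y=0, V=1, U=1, Z=2) weight 1/330
  (X=0, W=0, Y=0, V=1, U=2, Z=0) weight 1/660
  (X=0, W=0, Y=0, V=1, U=2, Z=2) weight 1/330
  (X=0, W=0, Y=0, V=1, U=3, Z=0) weight 1/660
  (X=0, W=0, Y=0, V=1, U=3, Z=2) weight 1/330
  (X=0, W=0, Y=0, V=2, U=1, Z=0) weight 1/660
  (X=0, W=0, Y=0, V=2, U=1, Z=2) weight 1/330
  (X=1, W=0, Y=0, V=1, U=1, Z=1) weight 1/330
  … 63 more
Group by X:
  weight(X=0) = 9/110
  weight(X=1) = 1/11
Total weight = 9/110 + 1/11 = 19/110
P(X=0 | obs) = 9/110 / 19/110 = 9/19
P(X=1 | obs) = 1/11 / 19/110 = 10/19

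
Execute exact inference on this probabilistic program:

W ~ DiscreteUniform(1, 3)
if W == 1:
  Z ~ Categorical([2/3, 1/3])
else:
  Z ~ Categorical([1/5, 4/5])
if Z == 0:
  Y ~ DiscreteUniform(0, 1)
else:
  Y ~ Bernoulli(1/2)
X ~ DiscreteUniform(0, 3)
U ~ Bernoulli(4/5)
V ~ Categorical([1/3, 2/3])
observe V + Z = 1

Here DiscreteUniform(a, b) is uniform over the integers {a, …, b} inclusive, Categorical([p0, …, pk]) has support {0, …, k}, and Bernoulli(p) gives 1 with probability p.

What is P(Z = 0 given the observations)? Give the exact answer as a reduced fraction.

Enumerate traces; 96 have nonzero weight after conditioning:
  (W=1, Z=0, Y=0, X=0, U=0, V=1) weight 1/270
  (W=1, Z=0, Y=0, X=0, U=1, V=1) weight 2/135
  (W=1, Z=0, Y=0, X=1, U=0, V=1) weight 1/270
  (W=1, Z=0, Y=0, X=1, U=1, V=1) weight 2/135
  (W=1, Z=0, Y=0, X=2, U=0, V=1) weight 1/270
  (W=1, Z=0, Y=0, X=2, U=1, V=1) weight 2/135
  (W=1, Z=0, Y=0, X=3, U=0, V=1) weight 1/270
  (W=1, Z=0, Y=0, X=3, U=1, V=1) weight 2/135
  (W=1, Z=1, Y=0, X=0, U=0, V=0) weight 1/1080
  … 87 more
Group by Z:
  weight(Z=0) = 32/135
  weight(Z=1) = 29/135
Total weight = 32/135 + 29/135 = 61/135
P(Z=0 | obs) = 32/135 / 61/135 = 32/61
P(Z=1 | obs) = 29/135 / 61/135 = 29/61

P(Z = 0 | obs) = 32/61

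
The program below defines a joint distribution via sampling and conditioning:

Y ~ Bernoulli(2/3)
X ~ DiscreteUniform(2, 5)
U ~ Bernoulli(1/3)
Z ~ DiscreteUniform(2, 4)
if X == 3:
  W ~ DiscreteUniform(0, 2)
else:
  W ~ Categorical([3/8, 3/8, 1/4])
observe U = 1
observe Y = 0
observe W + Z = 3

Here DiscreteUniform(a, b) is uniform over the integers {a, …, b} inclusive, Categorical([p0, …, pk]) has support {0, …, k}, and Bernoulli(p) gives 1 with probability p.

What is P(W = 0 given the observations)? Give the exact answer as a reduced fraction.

P(W = 0 | obs) = 1/2

Enumerate traces; 8 have nonzero weight after conditioning:
  (Y=0, X=2, U=1, Z=2, W=1) weight 1/288
  (Y=0, X=2, U=1, Z=3, W=0) weight 1/288
  (Y=0, X=3, U=1, Z=2, W=1) weight 1/324
  (Y=0, X=3, U=1, Z=3, W=0) weight 1/324
  (Y=0, X=4, U=1, Z=2, W=1) weight 1/288
  (Y=0, X=4, U=1, Z=3, W=0) weight 1/288
  (Y=0, X=5, U=1, Z=2, W=1) weight 1/288
  (Y=0, X=5, U=1, Z=3, W=0) weight 1/288
Group by W:
  weight(W=0) = 35/2592
  weight(W=1) = 35/2592
Total weight = 35/2592 + 35/2592 = 35/1296
P(W=0 | obs) = 35/2592 / 35/1296 = 1/2
P(W=1 | obs) = 35/2592 / 35/1296 = 1/2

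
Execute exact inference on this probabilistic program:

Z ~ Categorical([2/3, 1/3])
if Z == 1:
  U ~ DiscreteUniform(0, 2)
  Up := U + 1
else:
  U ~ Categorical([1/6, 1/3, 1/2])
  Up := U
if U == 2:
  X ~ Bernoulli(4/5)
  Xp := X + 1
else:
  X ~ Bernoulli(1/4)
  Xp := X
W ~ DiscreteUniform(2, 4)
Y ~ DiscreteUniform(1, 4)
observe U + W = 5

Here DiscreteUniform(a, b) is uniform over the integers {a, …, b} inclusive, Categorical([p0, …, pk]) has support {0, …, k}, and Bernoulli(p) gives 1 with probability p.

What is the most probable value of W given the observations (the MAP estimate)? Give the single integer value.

argmax_v P(W = v | obs) = 3

Enumerate traces; 32 have nonzero weight after conditioning:
  (Z=0, U=1, X=0, W=4, Y=1) weight 1/72
  (Z=0, U=1, X=0, W=4, Y=2) weight 1/72
  (Z=0, U=1, X=0, W=4, Y=3) weight 1/72
  (Z=0, U=1, X=0, W=4, Y=4) weight 1/72
  (Z=0, U=1, X=1, W=4, Y=1) weight 1/216
  (Z=0, U=1, X=1, W=4, Y=2) weight 1/216
  (Z=0, U=1, X=1, W=4, Y=3) weight 1/216
  (Z=0, U=1, X=1, W=4, Y=4) weight 1/216
  (Z=0, U=2, X=0, W=3, Y=1) weight 1/180
  … 23 more
Group by W:
  weight(W=3) = 4/27
  weight(W=4) = 1/9
Total weight = 4/27 + 1/9 = 7/27
P(W=3 | obs) = 4/27 / 7/27 = 4/7
P(W=4 | obs) = 1/9 / 7/27 = 3/7
argmax = 3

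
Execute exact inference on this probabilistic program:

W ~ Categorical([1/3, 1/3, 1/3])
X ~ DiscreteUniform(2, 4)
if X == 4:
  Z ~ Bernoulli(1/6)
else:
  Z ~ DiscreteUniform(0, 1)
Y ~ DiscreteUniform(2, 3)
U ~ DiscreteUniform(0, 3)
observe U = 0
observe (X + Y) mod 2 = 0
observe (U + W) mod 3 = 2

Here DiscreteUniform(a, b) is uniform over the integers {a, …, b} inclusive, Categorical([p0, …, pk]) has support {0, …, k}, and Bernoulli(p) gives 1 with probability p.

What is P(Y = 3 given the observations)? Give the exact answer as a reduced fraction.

P(Y = 3 | obs) = 1/3

Enumerate traces; 6 have nonzero weight after conditioning:
  (W=2, X=2, Z=0, Y=2, U=0) weight 1/144
  (W=2, X=2, Z=1, Y=2, U=0) weight 1/144
  (W=2, X=3, Z=0, Y=3, U=0) weight 1/144
  (W=2, X=3, Z=1, Y=3, U=0) weight 1/144
  (W=2, X=4, Z=0, Y=2, U=0) weight 5/432
  (W=2, X=4, Z=1, Y=2, U=0) weight 1/432
Group by Y:
  weight(Y=2) = 1/36
  weight(Y=3) = 1/72
Total weight = 1/36 + 1/72 = 1/24
P(Y=2 | obs) = 1/36 / 1/24 = 2/3
P(Y=3 | obs) = 1/72 / 1/24 = 1/3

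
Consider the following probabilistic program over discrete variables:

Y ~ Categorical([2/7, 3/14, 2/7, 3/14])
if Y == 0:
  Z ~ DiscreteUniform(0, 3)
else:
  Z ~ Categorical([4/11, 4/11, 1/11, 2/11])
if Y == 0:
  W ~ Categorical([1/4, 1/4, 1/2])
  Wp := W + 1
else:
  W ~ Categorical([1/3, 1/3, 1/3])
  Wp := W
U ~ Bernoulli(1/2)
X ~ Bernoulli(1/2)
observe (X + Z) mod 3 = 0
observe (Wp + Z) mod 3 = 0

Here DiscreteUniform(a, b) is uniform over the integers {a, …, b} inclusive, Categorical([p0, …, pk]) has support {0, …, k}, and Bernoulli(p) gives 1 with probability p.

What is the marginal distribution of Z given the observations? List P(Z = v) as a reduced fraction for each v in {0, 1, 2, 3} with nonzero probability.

Enumerate traces; 24 have nonzero weight after conditioning:
  (Y=0, Z=0, W=2, U=0, X=0) weight 1/112
  (Y=0, Z=0, W=2, U=1, X=0) weight 1/112
  (Y=0, Z=2, W=0, U=0, X=1) weight 1/224
  (Y=0, Z=2, W=0, U=1, X=1) weight 1/224
  (Y=0, Z=3, W=2, U=0, X=0) weight 1/112
  (Y=0, Z=3, W=2, U=1, X=0) weight 1/112
  (Y=1, Z=0, W=0, U=0, X=0) weight 1/154
  (Y=1, Z=0, W=0, U=1, X=0) weight 1/154
  … 16 more
Group by Z:
  weight(Z=0) = 113/1848
  weight(Z=2) = 73/3696
  weight(Z=3) = 73/1848
Total weight = 113/1848 + 73/3696 + 73/1848 = 445/3696
P(Z=0 | obs) = 113/1848 / 445/3696 = 226/445
P(Z=2 | obs) = 73/3696 / 445/3696 = 73/445
P(Z=3 | obs) = 73/1848 / 445/3696 = 146/445

P(Z=0) = 226/445, P(Z=2) = 73/445, P(Z=3) = 146/445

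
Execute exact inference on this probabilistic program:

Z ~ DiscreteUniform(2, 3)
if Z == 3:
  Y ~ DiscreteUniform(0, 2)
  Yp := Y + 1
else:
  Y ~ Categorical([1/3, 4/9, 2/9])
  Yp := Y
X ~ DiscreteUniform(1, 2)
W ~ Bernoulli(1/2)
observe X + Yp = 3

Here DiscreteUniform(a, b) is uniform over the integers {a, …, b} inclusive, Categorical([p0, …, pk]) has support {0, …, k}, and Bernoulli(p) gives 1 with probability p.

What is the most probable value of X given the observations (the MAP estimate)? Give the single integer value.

argmax_v P(X = v | obs) = 2

Enumerate traces; 8 have nonzero weight after conditioning:
  (Z=2, Y=1, X=2, W=0) weight 1/18
  (Z=2, Y=1, X=2, W=1) weight 1/18
  (Z=2, Y=2, X=1, W=0) weight 1/36
  (Z=2, Y=2, X=1, W=1) weight 1/36
  (Z=3, Y=0, X=2, W=0) weight 1/24
  (Z=3, Y=0, X=2, W=1) weight 1/24
  (Z=3, Y=1, X=1, W=0) weight 1/24
  (Z=3, Y=1, X=1, W=1) weight 1/24
Group by X:
  weight(X=1) = 5/36
  weight(X=2) = 7/36
Total weight = 5/36 + 7/36 = 1/3
P(X=1 | obs) = 5/36 / 1/3 = 5/12
P(X=2 | obs) = 7/36 / 1/3 = 7/12
argmax = 2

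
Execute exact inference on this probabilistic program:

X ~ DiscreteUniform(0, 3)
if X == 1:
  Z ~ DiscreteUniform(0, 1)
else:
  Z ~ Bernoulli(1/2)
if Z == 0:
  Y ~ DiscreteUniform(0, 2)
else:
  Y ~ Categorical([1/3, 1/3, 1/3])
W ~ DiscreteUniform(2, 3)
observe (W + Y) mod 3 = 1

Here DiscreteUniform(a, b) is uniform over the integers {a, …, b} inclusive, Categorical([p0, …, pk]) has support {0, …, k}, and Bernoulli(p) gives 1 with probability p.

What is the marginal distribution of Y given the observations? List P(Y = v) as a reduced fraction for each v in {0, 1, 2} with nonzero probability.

Enumerate traces; 16 have nonzero weight after conditioning:
  (X=0, Z=0, Y=1, W=3) weight 1/48
  (X=0, Z=0, Y=2, W=2) weight 1/48
  (X=0, Z=1, Y=1, W=3) weight 1/48
  (X=0, Z=1, Y=2, W=2) weight 1/48
  (X=1, Z=0, Y=1, W=3) weight 1/48
  (X=1, Z=0, Y=2, W=2) weight 1/48
  (X=1, Z=1, Y=1, W=3) weight 1/48
  (X=1, Z=1, Y=2, W=2) weight 1/48
  … 8 more
Group by Y:
  weight(Y=1) = 1/6
  weight(Y=2) = 1/6
Total weight = 1/6 + 1/6 = 1/3
P(Y=1 | obs) = 1/6 / 1/3 = 1/2
P(Y=2 | obs) = 1/6 / 1/3 = 1/2

P(Y=1) = 1/2, P(Y=2) = 1/2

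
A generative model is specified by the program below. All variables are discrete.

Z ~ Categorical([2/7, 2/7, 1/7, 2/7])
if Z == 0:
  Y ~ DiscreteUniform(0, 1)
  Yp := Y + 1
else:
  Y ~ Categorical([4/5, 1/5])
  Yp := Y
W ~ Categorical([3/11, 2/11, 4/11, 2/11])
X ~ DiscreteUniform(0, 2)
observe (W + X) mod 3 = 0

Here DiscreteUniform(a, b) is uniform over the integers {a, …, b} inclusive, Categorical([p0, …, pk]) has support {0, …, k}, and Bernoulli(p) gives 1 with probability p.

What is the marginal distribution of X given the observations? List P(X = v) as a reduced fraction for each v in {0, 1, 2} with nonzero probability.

Enumerate traces; 32 have nonzero weight after conditioning:
  (Z=0, Y=0, W=0, X=0) weight 1/77
  (Z=0, Y=0, W=1, X=2) weight 2/231
  (Z=0, Y=0, W=2, X=1) weight 4/231
  (Z=0, Y=0, W=3, X=0) weight 2/231
  (Z=0, Y=1, W=0, X=0) weight 1/77
  (Z=0, Y=1, W=1, X=2) weight 2/231
  (Z=0, Y=1, W=2, X=1) weight 4/231
  (Z=0, Y=1, W=3, X=0) weight 2/231
  … 24 more
Group by X:
  weight(X=0) = 5/33
  weight(X=1) = 4/33
  weight(X=2) = 2/33
Total weight = 5/33 + 4/33 + 2/33 = 1/3
P(X=0 | obs) = 5/33 / 1/3 = 5/11
P(X=1 | obs) = 4/33 / 1/3 = 4/11
P(X=2 | obs) = 2/33 / 1/3 = 2/11

P(X=0) = 5/11, P(X=1) = 4/11, P(X=2) = 2/11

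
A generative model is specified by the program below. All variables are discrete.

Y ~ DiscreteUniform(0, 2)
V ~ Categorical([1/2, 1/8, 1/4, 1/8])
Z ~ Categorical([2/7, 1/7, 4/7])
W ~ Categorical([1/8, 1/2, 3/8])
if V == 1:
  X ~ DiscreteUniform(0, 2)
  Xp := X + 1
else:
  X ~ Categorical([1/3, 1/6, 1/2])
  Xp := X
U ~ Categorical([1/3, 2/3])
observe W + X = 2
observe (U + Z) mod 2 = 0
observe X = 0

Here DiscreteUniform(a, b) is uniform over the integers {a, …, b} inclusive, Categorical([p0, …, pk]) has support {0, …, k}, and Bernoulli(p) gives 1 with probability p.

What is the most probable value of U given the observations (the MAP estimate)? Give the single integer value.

argmax_v P(U = v | obs) = 0

Enumerate traces; 36 have nonzero weight after conditioning:
  (Y=0, V=0, Z=0, W=2, X=0, U=0) weight 1/504
  (Y=0, V=0, Z=1, W=2, X=0, U=1) weight 1/504
  (Y=0, V=0, Z=2, W=2, X=0, U=0) weight 1/252
  (Y=0, V=1, Z=0, W=2, X=0, U=0) weight 1/2016
  (Y=0, V=1, Z=1, W=2, X=0, U=1) weight 1/2016
  (Y=0, V=1, Z=2, W=2, X=0, U=0) weight 1/1008
  (Y=0, V=2, Z=0, W=2, X=0, U=0) weight 1/1008
  (Y=0, V=2, Z=1, W=2, X=0, U=1) weight 1/1008
  … 28 more
Group by U:
  weight(U=0) = 1/28
  weight(U=1) = 1/84
Total weight = 1/28 + 1/84 = 1/21
P(U=0 | obs) = 1/28 / 1/21 = 3/4
P(U=1 | obs) = 1/84 / 1/21 = 1/4
argmax = 0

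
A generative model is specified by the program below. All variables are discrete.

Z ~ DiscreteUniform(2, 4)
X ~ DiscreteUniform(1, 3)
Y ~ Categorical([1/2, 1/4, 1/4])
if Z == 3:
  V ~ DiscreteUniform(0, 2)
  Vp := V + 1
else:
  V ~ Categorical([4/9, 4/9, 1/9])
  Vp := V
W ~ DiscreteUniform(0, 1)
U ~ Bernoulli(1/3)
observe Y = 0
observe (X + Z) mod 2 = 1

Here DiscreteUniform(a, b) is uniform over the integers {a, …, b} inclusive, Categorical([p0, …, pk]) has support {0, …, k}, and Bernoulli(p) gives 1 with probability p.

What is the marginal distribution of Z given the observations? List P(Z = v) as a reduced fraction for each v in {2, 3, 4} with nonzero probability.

P(Z=2) = 2/5, P(Z=3) = 1/5, P(Z=4) = 2/5

Enumerate traces; 60 have nonzero weight after conditioning:
  (Z=2, X=1, Y=0, V=0, W=0, U=0) weight 2/243
  (Z=2, X=1, Y=0, V=0, W=0, U=1) weight 1/243
  (Z=2, X=1, Y=0, V=0, W=1, U=0) weight 2/243
  (Z=2, X=1, Y=0, V=0, W=1, U=1) weight 1/243
  (Z=2, X=1, Y=0, V=1, W=0, U=0) weight 2/243
  (Z=2, X=1, Y=0, V=1, W=0, U=1) weight 1/243
  (Z=2, X=1, Y=0, V=1, W=1, U=0) weight 2/243
  (Z=2, X=1, Y=0, V=1, W=1, U=1) weight 1/243
  (Z=3, X=2, Y=0, V=0, W=0, U=0) weight 1/162
  (Z=4, X=1, Y=0, V=0, W=0, U=0) weight 2/243
  … 50 more
Group by Z:
  weight(Z=2) = 1/9
  weight(Z=3) = 1/18
  weight(Z=4) = 1/9
Total weight = 1/9 + 1/18 + 1/9 = 5/18
P(Z=2 | obs) = 1/9 / 5/18 = 2/5
P(Z=3 | obs) = 1/18 / 5/18 = 1/5
P(Z=4 | obs) = 1/9 / 5/18 = 2/5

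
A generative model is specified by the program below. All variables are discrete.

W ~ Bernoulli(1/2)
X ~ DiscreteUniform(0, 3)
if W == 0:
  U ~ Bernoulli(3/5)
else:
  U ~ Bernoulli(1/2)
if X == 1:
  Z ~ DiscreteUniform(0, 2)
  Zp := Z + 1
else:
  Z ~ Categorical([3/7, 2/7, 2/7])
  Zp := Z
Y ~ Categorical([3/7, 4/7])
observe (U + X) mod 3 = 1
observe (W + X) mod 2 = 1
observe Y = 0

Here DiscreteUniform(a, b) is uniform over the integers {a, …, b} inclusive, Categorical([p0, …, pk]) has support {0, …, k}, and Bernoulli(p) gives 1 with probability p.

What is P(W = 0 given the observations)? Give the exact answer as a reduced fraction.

P(W = 0 | obs) = 2/3

Enumerate traces; 9 have nonzero weight after conditioning:
  (W=0, X=1, U=0, Z=0, Y=0) weight 1/140
  (W=0, X=1, U=0, Z=1, Y=0) weight 1/140
  (W=0, X=1, U=0, Z=2, Y=0) weight 1/140
  (W=0, X=3, U=1, Z=0, Y=0) weight 27/1960
  (W=0, X=3, U=1, Z=1, Y=0) weight 9/980
  (W=0, X=3, U=1, Z=2, Y=0) weight 9/980
  (W=1, X=0, U=1, Z=0, Y=0) weight 9/784
  (W=1, X=0, U=1, Z=1, Y=0) weight 3/392
  … 1 more
Group by W:
  weight(W=0) = 3/56
  weight(W=1) = 3/112
Total weight = 3/56 + 3/112 = 9/112
P(W=0 | obs) = 3/56 / 9/112 = 2/3
P(W=1 | obs) = 3/112 / 9/112 = 1/3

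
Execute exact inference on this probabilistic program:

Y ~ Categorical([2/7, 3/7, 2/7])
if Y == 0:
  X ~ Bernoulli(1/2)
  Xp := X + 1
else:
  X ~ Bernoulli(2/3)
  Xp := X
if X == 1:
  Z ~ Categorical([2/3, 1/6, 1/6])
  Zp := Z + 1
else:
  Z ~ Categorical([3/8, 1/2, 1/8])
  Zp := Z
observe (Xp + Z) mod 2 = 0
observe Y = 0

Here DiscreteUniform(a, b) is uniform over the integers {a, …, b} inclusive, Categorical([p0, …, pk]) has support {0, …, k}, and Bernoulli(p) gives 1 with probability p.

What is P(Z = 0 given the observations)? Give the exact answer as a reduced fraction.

Enumerate traces; 3 have nonzero weight after conditioning:
  (Y=0, X=0, Z=1) weight 1/14
  (Y=0, X=1, Z=0) weight 2/21
  (Y=0, X=1, Z=2) weight 1/42
Group by Z:
  weight(Z=0) = 2/21
  weight(Z=1) = 1/14
  weight(Z=2) = 1/42
Total weight = 2/21 + 1/14 + 1/42 = 4/21
P(Z=0 | obs) = 2/21 / 4/21 = 1/2
P(Z=1 | obs) = 1/14 / 4/21 = 3/8
P(Z=2 | obs) = 1/42 / 4/21 = 1/8

P(Z = 0 | obs) = 1/2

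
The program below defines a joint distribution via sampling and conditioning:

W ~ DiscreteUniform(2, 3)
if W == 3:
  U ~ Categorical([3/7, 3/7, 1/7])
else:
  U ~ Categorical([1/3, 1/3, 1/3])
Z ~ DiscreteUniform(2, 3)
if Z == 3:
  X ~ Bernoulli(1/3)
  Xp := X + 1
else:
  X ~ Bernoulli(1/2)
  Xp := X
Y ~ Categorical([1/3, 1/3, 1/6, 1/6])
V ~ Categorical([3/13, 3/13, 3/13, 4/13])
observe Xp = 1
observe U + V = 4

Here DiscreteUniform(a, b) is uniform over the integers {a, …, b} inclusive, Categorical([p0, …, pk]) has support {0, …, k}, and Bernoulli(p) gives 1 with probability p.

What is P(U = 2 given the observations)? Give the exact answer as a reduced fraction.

Enumerate traces; 32 have nonzero weight after conditioning:
  (W=2, U=1, Z=2, X=1, Y=0, V=3) weight 1/234
  (W=2, U=1, Z=2, X=1, Y=1, V=3) weight 1/234
  (W=2, U=1, Z=2, X=1, Y=2, V=3) weight 1/468
  (W=2, U=1, Z=2, X=1, Y=3, V=3) weight 1/468
  (W=2, U=1, Z=3, X=0, Y=0, V=3) weight 2/351
  (W=2, U=1, Z=3, X=0, Y=1, V=3) weight 2/351
  (W=2, U=1, Z=3, X=0, Y=2, V=3) weight 1/351
  (W=2, U=1, Z=3, X=0, Y=3, V=3) weight 1/351
  (W=2, U=2, Z=2, X=1, Y=0, V=2) weight 1/312
  … 23 more
Group by U:
  weight(U=1) = 8/117
  weight(U=2) = 5/156
Total weight = 8/117 + 5/156 = 47/468
P(U=1 | obs) = 8/117 / 47/468 = 32/47
P(U=2 | obs) = 5/156 / 47/468 = 15/47

P(U = 2 | obs) = 15/47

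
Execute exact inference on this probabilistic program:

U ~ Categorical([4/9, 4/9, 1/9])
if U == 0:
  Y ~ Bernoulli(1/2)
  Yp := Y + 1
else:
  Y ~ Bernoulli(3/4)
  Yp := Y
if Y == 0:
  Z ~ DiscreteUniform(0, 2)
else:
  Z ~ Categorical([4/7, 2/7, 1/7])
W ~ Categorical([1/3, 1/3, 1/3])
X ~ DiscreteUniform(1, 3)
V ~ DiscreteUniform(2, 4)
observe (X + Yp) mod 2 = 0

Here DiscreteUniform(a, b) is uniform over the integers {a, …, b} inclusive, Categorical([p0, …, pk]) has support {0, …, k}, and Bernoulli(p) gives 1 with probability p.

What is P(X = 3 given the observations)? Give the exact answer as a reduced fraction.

P(X = 3 | obs) = 23/59

Enumerate traces; 243 have nonzero weight after conditioning:
  (U=0, Y=0, Z=0, W=0, X=1, V=2) weight 2/729
  (U=0, Y=0, Z=0, W=0, X=1, V=3) weight 2/729
  (U=0, Y=0, Z=0, W=0, X=1, V=4) weight 2/729
  (U=0, Y=0, Z=0, W=0, X=3, V=2) weight 2/729
  (U=0, Y=0, Z=0, W=0, X=3, V=3) weight 2/729
  (U=0, Y=0, Z=0, W=0, X=3, V=4) weight 2/729
  (U=0, Y=0, Z=0, W=1, X=1, V=2) weight 2/729
  (U=0, Y=0, Z=0, W=1, X=1, V=3) weight 2/729
  (U=0, Y=1, Z=0, W=0, X=2, V=2) weight 8/1701
  … 234 more
Group by X:
  weight(X=1) = 23/108
  weight(X=2) = 13/108
  weight(X=3) = 23/108
Total weight = 23/108 + 13/108 + 23/108 = 59/108
P(X=1 | obs) = 23/108 / 59/108 = 23/59
P(X=2 | obs) = 13/108 / 59/108 = 13/59
P(X=3 | obs) = 23/108 / 59/108 = 23/59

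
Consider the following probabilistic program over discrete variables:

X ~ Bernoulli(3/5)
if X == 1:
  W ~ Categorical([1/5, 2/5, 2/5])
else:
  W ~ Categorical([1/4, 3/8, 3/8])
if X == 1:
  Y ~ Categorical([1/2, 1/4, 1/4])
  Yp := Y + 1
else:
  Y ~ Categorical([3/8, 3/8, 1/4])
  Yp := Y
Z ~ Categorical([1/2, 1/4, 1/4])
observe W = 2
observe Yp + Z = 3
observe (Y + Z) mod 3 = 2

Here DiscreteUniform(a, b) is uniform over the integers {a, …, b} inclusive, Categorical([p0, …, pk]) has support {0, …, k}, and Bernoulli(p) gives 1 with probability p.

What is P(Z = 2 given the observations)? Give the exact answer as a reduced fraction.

P(Z = 2 | obs) = 2/5

Enumerate traces; 3 have nonzero weight after conditioning:
  (X=1, W=2, Y=0, Z=2) weight 3/100
  (X=1, W=2, Y=1, Z=1) weight 3/200
  (X=1, W=2, Y=2, Z=0) weight 3/100
Group by Z:
  weight(Z=0) = 3/100
  weight(Z=1) = 3/200
  weight(Z=2) = 3/100
Total weight = 3/100 + 3/200 + 3/100 = 3/40
P(Z=0 | obs) = 3/100 / 3/40 = 2/5
P(Z=1 | obs) = 3/200 / 3/40 = 1/5
P(Z=2 | obs) = 3/100 / 3/40 = 2/5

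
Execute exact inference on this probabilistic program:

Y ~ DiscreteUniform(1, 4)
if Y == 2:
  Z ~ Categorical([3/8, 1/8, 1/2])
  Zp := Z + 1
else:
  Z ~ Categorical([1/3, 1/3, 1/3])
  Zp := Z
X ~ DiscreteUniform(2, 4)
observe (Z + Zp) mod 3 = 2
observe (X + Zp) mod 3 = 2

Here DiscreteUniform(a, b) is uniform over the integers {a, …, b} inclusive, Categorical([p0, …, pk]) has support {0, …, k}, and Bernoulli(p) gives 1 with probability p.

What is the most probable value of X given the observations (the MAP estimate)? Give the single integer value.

argmax_v P(X = v | obs) = 4

Enumerate traces; 4 have nonzero weight after conditioning:
  (Y=1, Z=1, X=4) weight 1/36
  (Y=2, Z=2, X=2) weight 1/24
  (Y=3, Z=1, X=4) weight 1/36
  (Y=4, Z=1, X=4) weight 1/36
Group by X:
  weight(X=2) = 1/24
  weight(X=4) = 1/12
Total weight = 1/24 + 1/12 = 1/8
P(X=2 | obs) = 1/24 / 1/8 = 1/3
P(X=4 | obs) = 1/12 / 1/8 = 2/3
argmax = 4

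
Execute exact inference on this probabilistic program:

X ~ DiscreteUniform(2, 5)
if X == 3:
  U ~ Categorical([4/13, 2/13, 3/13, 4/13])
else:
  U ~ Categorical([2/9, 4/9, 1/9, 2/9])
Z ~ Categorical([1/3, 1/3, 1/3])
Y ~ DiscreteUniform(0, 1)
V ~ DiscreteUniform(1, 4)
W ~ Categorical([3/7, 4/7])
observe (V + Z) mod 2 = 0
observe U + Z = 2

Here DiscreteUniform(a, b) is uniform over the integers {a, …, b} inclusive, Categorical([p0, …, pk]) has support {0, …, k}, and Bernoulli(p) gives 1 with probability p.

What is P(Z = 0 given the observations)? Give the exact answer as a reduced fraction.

Enumerate traces; 96 have nonzero weight after conditioning:
  (X=2, U=0, Z=2, Y=0, V=2, W=0) weight 1/1008
  (X=2, U=0, Z=2, Y=0, V=2, W=1) weight 1/756
  (X=2, U=0, Z=2, Y=0, V=4, W=0) weight 1/1008
  (X=2, U=0, Z=2, Y=0, V=4, W=1) weight 1/756
  (X=2, U=0, Z=2, Y=1, V=2, W=0) weight 1/1008
  (X=2, U=0, Z=2, Y=1, V=2, W=1) weight 1/756
  (X=2, U=0, Z=2, Y=1, V=4, W=0) weight 1/1008
  (X=2, U=0, Z=2, Y=1, V=4, W=1) weight 1/756
  (X=2, U=1, Z=1, Y=0, V=1, W=0) weight 1/504
  (X=2, U=2, Z=0, Y=0, V=2, W=0) weight 1/2016
  … 86 more
Group by Z:
  weight(Z=0) = 11/468
  weight(Z=1) = 29/468
  weight(Z=2) = 19/468
Total weight = 11/468 + 29/468 + 19/468 = 59/468
P(Z=0 | obs) = 11/468 / 59/468 = 11/59
P(Z=1 | obs) = 29/468 / 59/468 = 29/59
P(Z=2 | obs) = 19/468 / 59/468 = 19/59

P(Z = 0 | obs) = 11/59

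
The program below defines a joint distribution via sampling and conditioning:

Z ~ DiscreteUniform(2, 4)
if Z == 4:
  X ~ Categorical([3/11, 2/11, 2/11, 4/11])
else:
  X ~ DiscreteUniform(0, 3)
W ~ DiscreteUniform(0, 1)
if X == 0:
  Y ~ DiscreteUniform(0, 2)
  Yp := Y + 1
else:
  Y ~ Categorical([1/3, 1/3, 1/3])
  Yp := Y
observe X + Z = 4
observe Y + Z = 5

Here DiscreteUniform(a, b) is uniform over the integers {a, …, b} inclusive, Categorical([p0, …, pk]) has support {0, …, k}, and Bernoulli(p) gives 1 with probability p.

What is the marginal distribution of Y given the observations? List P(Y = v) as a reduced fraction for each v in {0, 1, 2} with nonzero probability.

P(Y=1) = 12/23, P(Y=2) = 11/23

Enumerate traces; 4 have nonzero weight after conditioning:
  (Z=3, X=1, W=0, Y=2) weight 1/72
  (Z=3, X=1, W=1, Y=2) weight 1/72
  (Z=4, X=0, W=0, Y=1) weight 1/66
  (Z=4, X=0, W=1, Y=1) weight 1/66
Group by Y:
  weight(Y=1) = 1/33
  weight(Y=2) = 1/36
Total weight = 1/33 + 1/36 = 23/396
P(Y=1 | obs) = 1/33 / 23/396 = 12/23
P(Y=2 | obs) = 1/36 / 23/396 = 11/23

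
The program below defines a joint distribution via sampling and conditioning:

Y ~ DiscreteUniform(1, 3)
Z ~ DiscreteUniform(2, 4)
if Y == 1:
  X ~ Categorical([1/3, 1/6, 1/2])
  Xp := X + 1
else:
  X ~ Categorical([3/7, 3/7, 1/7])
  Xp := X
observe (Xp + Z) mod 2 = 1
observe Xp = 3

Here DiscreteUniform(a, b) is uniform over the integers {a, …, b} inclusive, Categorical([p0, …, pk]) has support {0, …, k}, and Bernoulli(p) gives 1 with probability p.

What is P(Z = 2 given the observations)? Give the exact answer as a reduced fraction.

Enumerate traces; 2 have nonzero weight after conditioning:
  (Y=1, Z=2, X=2) weight 1/18
  (Y=1, Z=4, X=2) weight 1/18
Group by Z:
  weight(Z=2) = 1/18
  weight(Z=4) = 1/18
Total weight = 1/18 + 1/18 = 1/9
P(Z=2 | obs) = 1/18 / 1/9 = 1/2
P(Z=4 | obs) = 1/18 / 1/9 = 1/2

P(Z = 2 | obs) = 1/2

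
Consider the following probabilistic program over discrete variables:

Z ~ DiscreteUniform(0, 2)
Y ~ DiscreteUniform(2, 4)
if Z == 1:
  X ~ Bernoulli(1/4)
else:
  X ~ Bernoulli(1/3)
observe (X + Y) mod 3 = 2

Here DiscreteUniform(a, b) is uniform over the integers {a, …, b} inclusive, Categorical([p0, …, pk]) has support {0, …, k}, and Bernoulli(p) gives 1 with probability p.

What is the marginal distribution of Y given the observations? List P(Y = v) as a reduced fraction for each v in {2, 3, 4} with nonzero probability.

P(Y=2) = 25/36, P(Y=4) = 11/36

Enumerate traces; 6 have nonzero weight after conditioning:
  (Z=0, Y=2, X=0) weight 2/27
  (Z=0, Y=4, X=1) weight 1/27
  (Z=1, Y=2, X=0) weight 1/12
  (Z=1, Y=4, X=1) weight 1/36
  (Z=2, Y=2, X=0) weight 2/27
  (Z=2, Y=4, X=1) weight 1/27
Group by Y:
  weight(Y=2) = 25/108
  weight(Y=4) = 11/108
Total weight = 25/108 + 11/108 = 1/3
P(Y=2 | obs) = 25/108 / 1/3 = 25/36
P(Y=4 | obs) = 11/108 / 1/3 = 11/36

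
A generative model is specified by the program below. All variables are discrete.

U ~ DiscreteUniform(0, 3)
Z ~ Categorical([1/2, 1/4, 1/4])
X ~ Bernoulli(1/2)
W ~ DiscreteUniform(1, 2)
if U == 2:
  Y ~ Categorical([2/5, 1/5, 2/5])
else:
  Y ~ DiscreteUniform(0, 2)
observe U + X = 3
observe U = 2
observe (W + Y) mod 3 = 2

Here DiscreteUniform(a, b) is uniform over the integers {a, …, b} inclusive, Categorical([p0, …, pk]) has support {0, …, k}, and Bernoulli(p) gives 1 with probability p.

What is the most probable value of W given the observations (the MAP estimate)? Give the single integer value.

argmax_v P(W = v | obs) = 2

Enumerate traces; 6 have nonzero weight after conditioning:
  (U=2, Z=0, X=1, W=1, Y=1) weight 1/160
  (U=2, Z=0, X=1, W=2, Y=0) weight 1/80
  (U=2, Z=1, X=1, W=1, Y=1) weight 1/320
  (U=2, Z=1, X=1, W=2, Y=0) weight 1/160
  (U=2, Z=2, X=1, W=1, Y=1) weight 1/320
  (U=2, Z=2, X=1, W=2, Y=0) weight 1/160
Group by W:
  weight(W=1) = 1/80
  weight(W=2) = 1/40
Total weight = 1/80 + 1/40 = 3/80
P(W=1 | obs) = 1/80 / 3/80 = 1/3
P(W=2 | obs) = 1/40 / 3/80 = 2/3
argmax = 2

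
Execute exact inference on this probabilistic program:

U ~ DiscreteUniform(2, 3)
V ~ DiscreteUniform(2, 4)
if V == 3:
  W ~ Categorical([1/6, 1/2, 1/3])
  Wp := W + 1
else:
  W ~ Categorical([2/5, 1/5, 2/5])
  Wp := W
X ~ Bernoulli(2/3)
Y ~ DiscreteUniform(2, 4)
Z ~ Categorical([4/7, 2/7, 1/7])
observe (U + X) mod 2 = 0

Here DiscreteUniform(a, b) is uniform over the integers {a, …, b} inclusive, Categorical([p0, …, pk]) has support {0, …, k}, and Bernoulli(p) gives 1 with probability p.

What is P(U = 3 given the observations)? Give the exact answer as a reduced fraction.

Enumerate traces; 162 have nonzero weight after conditioning:
  (U=2, V=2, W=0, X=0, Y=2, Z=0) weight 4/945
  (U=2, V=2, W=0, X=0, Y=2, Z=1) weight 2/945
  (U=2, V=2, W=0, X=0, Y=2, Z=2) weight 1/945
  (U=2, V=2, W=0, X=0, Y=3, Z=0) weight 4/945
  (U=2, V=2, W=0, X=0, Y=3, Z=1) weight 2/945
  (U=2, V=2, W=0, X=0, Y=3, Z=2) weight 1/945
  (U=2, V=2, W=0, X=0, Y=4, Z=0) weight 4/945
  (U=2, V=2, W=0, X=0, Y=4, Z=1) weight 2/945
  (U=3, V=2, W=0, X=1, Y=2, Z=0) weight 8/945
  … 153 more
Group by U:
  weight(U=2) = 1/6
  weight(U=3) = 1/3
Total weight = 1/6 + 1/3 = 1/2
P(U=2 | obs) = 1/6 / 1/2 = 1/3
P(U=3 | obs) = 1/3 / 1/2 = 2/3

P(U = 3 | obs) = 2/3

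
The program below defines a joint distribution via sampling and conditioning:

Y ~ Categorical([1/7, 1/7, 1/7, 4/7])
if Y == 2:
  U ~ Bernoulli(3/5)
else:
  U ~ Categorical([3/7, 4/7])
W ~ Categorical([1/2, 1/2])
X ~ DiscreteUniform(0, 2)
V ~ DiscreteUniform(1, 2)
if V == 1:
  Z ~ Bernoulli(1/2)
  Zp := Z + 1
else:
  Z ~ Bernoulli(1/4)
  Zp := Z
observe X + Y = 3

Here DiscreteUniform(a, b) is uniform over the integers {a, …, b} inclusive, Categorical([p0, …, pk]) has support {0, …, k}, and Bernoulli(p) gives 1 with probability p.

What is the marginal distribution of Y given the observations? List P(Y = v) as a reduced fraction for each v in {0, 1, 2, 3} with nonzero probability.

Enumerate traces; 48 have nonzero weight after conditioning:
  (Y=1, U=0, W=0, X=2, V=1, Z=0) weight 1/392
  (Y=1, U=0, W=0, X=2, V=1, Z=1) weight 1/392
  (Y=1, U=0, W=0, X=2, V=2, Z=0) weight 3/784
  (Y=1, U=0, W=0, X=2, V=2, Z=1) weight 1/784
  (Y=1, U=0, W=1, X=2, V=1, Z=0) weight 1/392
  (Y=1, U=0, W=1, X=2, V=1, Z=1) weight 1/392
  (Y=1, U=0, W=1, X=2, V=2, Z=0) weight 3/784
  (Y=1, U=0, W=1, X=2, V=2, Z=1) weight 1/784
  (Y=2, U=0, W=0, X=1, V=1, Z=0) weight 1/420
  (Y=3, U=0, W=0, X=0, V=1, Z=0) weight 1/98
  … 38 more
Group by Y:
  weight(Y=1) = 1/21
  weight(Y=2) = 1/21
  weight(Y=3) = 4/21
Total weight = 1/21 + 1/21 + 4/21 = 2/7
P(Y=1 | obs) = 1/21 / 2/7 = 1/6
P(Y=2 | obs) = 1/21 / 2/7 = 1/6
P(Y=3 | obs) = 4/21 / 2/7 = 2/3

P(Y=1) = 1/6, P(Y=2) = 1/6, P(Y=3) = 2/3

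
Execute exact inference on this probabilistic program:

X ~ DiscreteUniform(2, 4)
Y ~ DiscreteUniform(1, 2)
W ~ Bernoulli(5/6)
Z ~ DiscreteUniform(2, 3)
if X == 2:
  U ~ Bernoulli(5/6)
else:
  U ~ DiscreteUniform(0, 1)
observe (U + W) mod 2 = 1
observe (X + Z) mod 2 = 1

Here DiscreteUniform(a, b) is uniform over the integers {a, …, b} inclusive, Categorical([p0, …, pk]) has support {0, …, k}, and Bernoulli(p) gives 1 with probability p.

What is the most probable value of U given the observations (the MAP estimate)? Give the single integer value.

Enumerate traces; 12 have nonzero weight after conditioning:
  (X=2, Y=1, W=0, Z=3, U=1) weight 5/432
  (X=2, Y=1, W=1, Z=3, U=0) weight 5/432
  (X=2, Y=2, W=0, Z=3, U=1) weight 5/432
  (X=2, Y=2, W=1, Z=3, U=0) weight 5/432
  (X=3, Y=1, W=0, Z=2, U=1) weight 1/144
  (X=3, Y=1, W=1, Z=2, U=0) weight 5/144
  (X=3, Y=2, W=0, Z=2, U=1) weight 1/144
  (X=3, Y=2, W=1, Z=2, U=0) weight 5/144
  … 4 more
Group by U:
  weight(U=0) = 35/216
  weight(U=1) = 11/216
Total weight = 35/216 + 11/216 = 23/108
P(U=0 | obs) = 35/216 / 23/108 = 35/46
P(U=1 | obs) = 11/216 / 23/108 = 11/46
argmax = 0

argmax_v P(U = v | obs) = 0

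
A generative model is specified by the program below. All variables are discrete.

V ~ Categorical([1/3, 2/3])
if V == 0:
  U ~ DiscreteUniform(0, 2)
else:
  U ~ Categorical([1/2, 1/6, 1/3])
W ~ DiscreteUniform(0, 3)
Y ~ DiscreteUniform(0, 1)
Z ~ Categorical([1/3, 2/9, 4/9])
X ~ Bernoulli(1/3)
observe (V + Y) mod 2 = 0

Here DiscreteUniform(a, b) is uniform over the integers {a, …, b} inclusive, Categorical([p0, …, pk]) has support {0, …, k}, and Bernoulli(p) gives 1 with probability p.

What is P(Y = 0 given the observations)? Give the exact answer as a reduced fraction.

P(Y = 0 | obs) = 1/3

Enumerate traces; 144 have nonzero weight after conditioning:
  (V=0, U=0, W=0, Y=0, Z=0, X=0) weight 1/324
  (V=0, U=0, W=0, Y=0, Z=0, X=1) weight 1/648
  (V=0, U=0, W=0, Y=0, Z=1, X=0) weight 1/486
  (V=0, U=0, W=0, Y=0, Z=1, X=1) weight 1/972
  (V=0, U=0, W=0, Y=0, Z=2, X=0) weight 1/243
  (V=0, U=0, W=0, Y=0, Z=2, X=1) weight 1/486
  (V=0, U=0, W=1, Y=0, Z=0, X=0) weight 1/324
  (V=0, U=0, W=1, Y=0, Z=0, X=1) weight 1/648
  (V=1, U=0, W=0, Y=1, Z=0, X=0) weight 1/108
  … 135 more
Group by Y:
  weight(Y=0) = 1/6
  weight(Y=1) = 1/3
Total weight = 1/6 + 1/3 = 1/2
P(Y=0 | obs) = 1/6 / 1/2 = 1/3
P(Y=1 | obs) = 1/3 / 1/2 = 2/3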